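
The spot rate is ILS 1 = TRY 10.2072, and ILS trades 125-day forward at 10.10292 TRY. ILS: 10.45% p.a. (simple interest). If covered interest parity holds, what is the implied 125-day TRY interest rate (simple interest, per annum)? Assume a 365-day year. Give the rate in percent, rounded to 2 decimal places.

T = 125/365 years.
By CIP, F/S equals the TRY-to-ILS growth ratio: 10.10292/10.2072 = 0.9897837.
ILS growth factor: 1 + 0.1045×125/365 = 1.0357877.
So the TRY growth factor = 1.0252058.
r = (1.0252058 − 1)/(125/365) = 0.073601 → 7.36%.

7.36%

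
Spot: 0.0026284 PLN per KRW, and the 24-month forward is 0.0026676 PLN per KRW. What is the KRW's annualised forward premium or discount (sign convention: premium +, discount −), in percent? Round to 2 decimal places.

T = 2 years.
(F − S)/S = (0.0026676 − 0.0026284)/0.0026284 = 0.0149140.
Per annum: 0.0149140 / 2 = 0.007457 = 0.75%.

+0.75%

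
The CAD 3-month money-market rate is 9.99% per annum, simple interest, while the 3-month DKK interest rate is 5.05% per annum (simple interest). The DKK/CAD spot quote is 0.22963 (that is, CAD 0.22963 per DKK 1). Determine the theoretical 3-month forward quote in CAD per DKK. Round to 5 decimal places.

T = 3/12 years.
CAD accumulates by 1 + 0.0999×3/12 = 1.024975.
DKK growth factor: 1 + 0.0505×3/12 = 1.012625.
So F = 0.22963 × 1.024975 / 1.012625 = 0.2324306 (CAD/DKK).

0.23243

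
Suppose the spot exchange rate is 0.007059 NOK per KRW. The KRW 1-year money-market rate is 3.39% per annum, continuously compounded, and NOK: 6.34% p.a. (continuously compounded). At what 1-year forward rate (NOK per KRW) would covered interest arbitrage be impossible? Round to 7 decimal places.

0.0072703

T = 1 year.
NOK growth factor: e^(0.0634×1) = 1.0654529.
KRW accumulates by e^(0.0339×1) = 1.0344812.
Forward (NOK per KRW) = 0.007059 × 1.0654529 / 1.0344812 = 0.007270342.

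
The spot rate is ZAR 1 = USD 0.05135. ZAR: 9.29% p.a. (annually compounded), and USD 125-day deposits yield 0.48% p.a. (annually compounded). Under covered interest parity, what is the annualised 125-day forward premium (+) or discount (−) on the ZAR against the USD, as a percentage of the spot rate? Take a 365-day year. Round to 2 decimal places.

-8.28%

T = 125/365 years.
F = S · g_USD/g_ZAR = 0.05135 × 1.0016412/1.0308904 = 0.04989306.
Annualised premium = (F − S)/S × (1/T) = (0.04989306 − 0.05135)/0.05135 ÷ (125/365) = -8.28%.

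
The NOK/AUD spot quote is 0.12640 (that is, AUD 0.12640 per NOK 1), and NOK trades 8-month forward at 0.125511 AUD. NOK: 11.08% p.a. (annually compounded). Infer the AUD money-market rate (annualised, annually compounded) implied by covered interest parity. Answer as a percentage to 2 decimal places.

9.91%

T = 8/12 years.
By CIP, F/S equals the AUD-to-NOK growth ratio: 0.125511/0.1264 = 0.9929668.
The NOK side grows by (1 + 0.1108)^(8/12) = 1.0725657.
So the AUD growth factor = 1.0650221.
r = 1.0650221^(12/8) − 1 = 0.099102 → 9.91%.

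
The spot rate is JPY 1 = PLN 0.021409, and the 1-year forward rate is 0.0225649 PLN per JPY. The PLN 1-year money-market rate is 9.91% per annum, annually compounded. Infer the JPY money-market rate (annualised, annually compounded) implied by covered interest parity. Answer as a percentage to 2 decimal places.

4.28%

T = 1 year.
F/S = 0.0225649/0.021409 = 1.0539913 = (growth of PLN) / (growth of JPY).
PLN growth factor: (1 + 0.0991)^1 = 1.099100.
Hence g_JPY = 1.042798.
Annualise: 1.042798^(1/1) − 1 = 0.042798 = 4.28%.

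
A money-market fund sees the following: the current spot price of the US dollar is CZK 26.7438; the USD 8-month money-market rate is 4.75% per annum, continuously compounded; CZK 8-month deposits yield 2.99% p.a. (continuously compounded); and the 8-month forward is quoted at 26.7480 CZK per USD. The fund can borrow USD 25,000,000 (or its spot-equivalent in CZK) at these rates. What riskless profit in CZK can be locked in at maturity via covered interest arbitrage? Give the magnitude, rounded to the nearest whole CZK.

CZK 8,158,303

T = 8/12 years.
Route A — deposit USD, sell forward: 25,000,000 × 1.03217339016 × 26.7480 = CZK 690,214,346.00.
Route B — convert at spot, deposit CZK: 25,000,000 × 26.7438 × 1.02013332887 = CZK 682,056,043.02.
The quoted forward overvalues USD, so borrow CZK, buy USD at spot, deposit the USD at 4.75%, and sell the proceeds forward at 26.7480.
Arbitrage profit = |690,214,346.00 − 682,056,043.02| = CZK 8,158,303.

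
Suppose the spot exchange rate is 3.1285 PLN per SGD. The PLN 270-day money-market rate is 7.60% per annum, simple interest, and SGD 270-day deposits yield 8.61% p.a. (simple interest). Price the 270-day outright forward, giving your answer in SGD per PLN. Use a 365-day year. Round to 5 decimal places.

T = 270/365 years.
Growth of 1 PLN over T: 1 + 0.0760×270/365 = 1.0562192.
SGD accumulates by 1 + 0.0861×270/365 = 1.0636904.
So F = 3.1285 × 1.0562192 / 1.0636904 = 3.106526 (PLN/SGD).
Quoted the other way: 1/3.106526 = 0.32190 SGD per PLN.

0.32190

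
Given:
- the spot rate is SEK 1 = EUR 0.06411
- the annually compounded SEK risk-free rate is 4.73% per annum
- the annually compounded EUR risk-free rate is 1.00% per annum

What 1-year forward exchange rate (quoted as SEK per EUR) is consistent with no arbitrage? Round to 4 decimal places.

16.1742

T = 1 year.
EUR accumulates by (1 + 0.0100)^1 = 1.010000.
SEK accumulates by (1 + 0.0473)^1 = 1.047300.
Forward (EUR per SEK) = 0.06411 × 1.010000 / 1.047300 = 0.061826697.
Quoted the other way: 1/0.061826697 = 16.1742 SEK per EUR.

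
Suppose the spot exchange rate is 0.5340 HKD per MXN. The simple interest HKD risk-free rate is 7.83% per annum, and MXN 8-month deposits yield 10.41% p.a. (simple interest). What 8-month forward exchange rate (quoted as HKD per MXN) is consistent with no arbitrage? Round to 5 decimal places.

T = 8/12 years.
Growth of 1 HKD over T: 1 + 0.0783×8/12 = 1.052200.
MXN accumulates by 1 + 0.1041×8/12 = 1.069400.
CIP: F = S · (grow HKD)/(grow MXN) = 0.534 × 1.052200/1.069400 = 0.5254113 HKD per MXN.

0.52541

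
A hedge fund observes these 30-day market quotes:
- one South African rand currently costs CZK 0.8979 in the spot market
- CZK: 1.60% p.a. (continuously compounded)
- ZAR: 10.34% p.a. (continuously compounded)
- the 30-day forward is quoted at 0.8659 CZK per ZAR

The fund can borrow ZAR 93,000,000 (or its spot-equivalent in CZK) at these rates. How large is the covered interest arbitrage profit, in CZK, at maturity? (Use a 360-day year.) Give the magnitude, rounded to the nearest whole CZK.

CZK 2,390,527

T = 30/360 years.
Invest the ZAR and cover forward: 93,000,000 × 1.008653897 × 0.8659 = CZK 81,225,587.08.
Convert at spot and invest in CZK: 93,000,000 × 0.8979 × 1.0013342226 = CZK 83,616,113.86.
The quoted forward undervalues ZAR, so borrow ZAR, convert to CZK at spot, deposit the CZK at 1.60%, and buy ZAR forward at 0.8659 to cover the loan.
The gap between the two covered legs is CZK 2,390,527.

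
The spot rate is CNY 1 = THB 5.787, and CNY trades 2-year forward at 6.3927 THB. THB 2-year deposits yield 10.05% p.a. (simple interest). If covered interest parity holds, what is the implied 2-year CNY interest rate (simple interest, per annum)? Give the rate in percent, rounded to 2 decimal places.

T = 2 years.
F/S = 6.3927/5.787 = 1.1046656 = (growth of THB) / (growth of CNY).
THB growth factor: 1 + 0.1005×2 = 1.201000.
Hence g_CNY = 1.0872068.
(1.0872068 − 1)/T = 0.043603, i.e. 4.36%.

4.36%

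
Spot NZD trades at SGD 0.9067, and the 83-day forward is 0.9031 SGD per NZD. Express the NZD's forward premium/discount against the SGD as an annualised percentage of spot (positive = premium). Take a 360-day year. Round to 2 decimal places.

T = 83/360 years.
NZD trades forward at -0.39704% vs spot over the period.
Annualise by dividing by T: -0.0039704 / (83/360) = -0.017221 → -1.72%.

-1.72%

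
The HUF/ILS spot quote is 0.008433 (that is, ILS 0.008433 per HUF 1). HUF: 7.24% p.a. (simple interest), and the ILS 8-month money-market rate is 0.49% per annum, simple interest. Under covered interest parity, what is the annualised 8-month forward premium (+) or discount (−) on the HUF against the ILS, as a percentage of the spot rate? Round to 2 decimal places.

-6.44%

T = 8/12 years.
CIP forward (ILS per HUF) = 0.008433 × 1.0032667/1.0482667 = 0.008070988.
Annualised premium = (F − S)/S × (1/T) = (0.008070988 − 0.008433)/0.008433 ÷ (8/12) = -6.44%.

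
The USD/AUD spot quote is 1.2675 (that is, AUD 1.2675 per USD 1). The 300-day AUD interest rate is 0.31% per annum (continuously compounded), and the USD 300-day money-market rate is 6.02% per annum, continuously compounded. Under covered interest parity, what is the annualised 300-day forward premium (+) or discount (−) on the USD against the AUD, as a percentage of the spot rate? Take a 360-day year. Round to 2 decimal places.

-5.58%

T = 300/360 years.
No-arbitrage forward: 1.2675 × 1.0025867 / 1.0514463 = 1.2086006 AUD/USD.
(F − S)/S ÷ T = (1.2086006 − 1.2675)/1.2675/(300/360) = -0.055763 → -5.58%.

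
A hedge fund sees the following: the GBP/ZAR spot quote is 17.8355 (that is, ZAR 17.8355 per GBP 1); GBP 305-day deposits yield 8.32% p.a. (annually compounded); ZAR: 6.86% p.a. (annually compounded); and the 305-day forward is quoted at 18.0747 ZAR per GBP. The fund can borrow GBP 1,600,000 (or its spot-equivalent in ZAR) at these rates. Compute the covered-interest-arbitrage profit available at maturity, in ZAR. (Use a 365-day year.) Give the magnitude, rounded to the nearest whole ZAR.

T = 305/365 years.
Keep in GBP, deliver into the forward: 1,600,000·1.0690625585·18.0747 = ZAR 30,916,776.04.
Swap to ZAR now, deposit: 1,600,000·17.8355·1.057008378 = ZAR 30,163,636.68.
The quoted forward overvalues GBP, so borrow ZAR, buy GBP at spot, deposit the GBP at 8.32%, and sell the proceeds forward at 18.0747.
Profit = 30,916,776.04 − 30,163,636.68 = ZAR 753,139.

ZAR 753,139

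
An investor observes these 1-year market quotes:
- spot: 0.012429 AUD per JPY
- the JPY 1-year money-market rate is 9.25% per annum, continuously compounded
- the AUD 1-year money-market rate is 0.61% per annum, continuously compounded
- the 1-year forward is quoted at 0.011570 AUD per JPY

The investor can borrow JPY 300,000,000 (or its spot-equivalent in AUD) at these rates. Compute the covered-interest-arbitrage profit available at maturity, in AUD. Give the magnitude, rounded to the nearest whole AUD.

AUD 55,871

T = 1 year.
Route A — deposit JPY, sell forward: 300,000,000 × 1.096913142 × 0.011570 = AUD 3,807,385.52.
Route B — convert at spot, deposit AUD: 300,000,000 × 0.012429 × 1.006118643 = AUD 3,751,514.58.
The quoted forward overvalues JPY, so borrow AUD, buy JPY at spot, deposit the JPY at 9.25%, and sell the proceeds forward at 0.011570.
Arbitrage profit = |3,807,385.52 − 3,751,514.58| = AUD 55,871.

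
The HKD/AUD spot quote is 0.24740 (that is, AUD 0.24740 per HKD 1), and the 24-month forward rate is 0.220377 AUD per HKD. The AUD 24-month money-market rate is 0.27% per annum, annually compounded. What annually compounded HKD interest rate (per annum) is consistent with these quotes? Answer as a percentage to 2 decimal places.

T = 2 years.
F/S = 0.220377/0.2474 = 0.8907720 = (growth of AUD) / (growth of HKD).
AUD growth factor: (1 + 0.0027)^2 = 1.0054073.
That pins the HKD growth at 1.1286921.
Annualise: 1.1286921^(1/2) − 1 = 0.062399 = 6.24%.

6.24%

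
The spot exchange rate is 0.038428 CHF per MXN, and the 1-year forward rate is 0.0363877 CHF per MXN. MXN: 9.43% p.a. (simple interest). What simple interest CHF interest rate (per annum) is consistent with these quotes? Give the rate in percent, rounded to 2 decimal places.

T = 1 year.
By CIP, F/S equals the CHF-to-MXN growth ratio: 0.0363877/0.038428 = 0.9469059.
The MXN side grows by 1 + 0.0943×1 = 1.094300.
That pins the CHF growth at 1.0361991.
r = (1.0361991 − 1)/1 = 0.036199 → 3.62%.

3.62%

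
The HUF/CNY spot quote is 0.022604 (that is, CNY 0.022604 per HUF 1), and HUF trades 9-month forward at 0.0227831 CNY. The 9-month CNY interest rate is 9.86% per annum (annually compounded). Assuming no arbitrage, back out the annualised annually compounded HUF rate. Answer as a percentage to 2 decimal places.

T = 9/12 years.
F/S = 0.0227831/0.022604 = 1.0079234 = (growth of CNY) / (growth of HUF).
The CNY side grows by (1 + 0.0986)^(9/12) = 1.0730741.
Hence g_HUF = 1.0646385.
Annualise: 1.0646385^(12/9) − 1 = 0.087100 = 8.71%.

8.71%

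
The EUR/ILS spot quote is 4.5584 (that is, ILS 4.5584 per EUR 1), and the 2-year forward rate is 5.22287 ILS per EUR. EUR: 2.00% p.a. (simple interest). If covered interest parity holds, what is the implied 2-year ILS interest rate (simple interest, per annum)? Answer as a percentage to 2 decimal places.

T = 2 years.
By CIP, F/S equals the ILS-to-EUR growth ratio: 5.22287/4.5584 = 1.1457683.
EUR growth factor: 1 + 0.0200×2 = 1.040000.
That pins the ILS growth at 1.191599.
r = (1.191599 − 1)/2 = 0.095800 → 9.58%.

9.58%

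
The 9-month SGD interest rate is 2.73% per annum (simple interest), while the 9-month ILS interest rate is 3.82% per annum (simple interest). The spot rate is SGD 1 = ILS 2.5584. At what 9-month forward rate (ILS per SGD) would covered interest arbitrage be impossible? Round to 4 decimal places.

T = 9/12 years.
ILS growth factor: 1 + 0.0382×9/12 = 1.028650.
SGD growth factor: 1 + 0.0273×9/12 = 1.020475.
So F = 2.5584 × 1.028650 / 1.020475 = 2.578895 (ILS/SGD).

2.5789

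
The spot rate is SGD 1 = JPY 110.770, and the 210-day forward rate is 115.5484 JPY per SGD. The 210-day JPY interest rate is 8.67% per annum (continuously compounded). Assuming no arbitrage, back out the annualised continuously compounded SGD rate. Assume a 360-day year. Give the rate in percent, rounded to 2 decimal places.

1.43%

T = 210/360 years.
F/S = 115.5484/110.77 = 1.0431380 = (growth of JPY) / (growth of SGD).
The JPY side grows by e^(0.0867×210/360) = 1.0518758.
Hence g_SGD = 1.0083765.
r = ln(1.0083765)/(210/360) = 0.014300 → 1.43%.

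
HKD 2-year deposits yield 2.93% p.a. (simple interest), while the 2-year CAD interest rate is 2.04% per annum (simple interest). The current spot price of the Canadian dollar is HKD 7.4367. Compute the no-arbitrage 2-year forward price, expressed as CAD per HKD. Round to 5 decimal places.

T = 2 years.
Growth of 1 HKD over T: 1 + 0.0293×2 = 1.058600.
Growth of 1 CAD over T: 1 + 0.0204×2 = 1.040800.
CIP: F = S · (grow HKD)/(grow CAD) = 7.4367 × 1.058600/1.040800 = 7.563884 HKD per CAD.
Invert for CAD per HKD: 1 / 7.563884 = 0.13221.

0.13221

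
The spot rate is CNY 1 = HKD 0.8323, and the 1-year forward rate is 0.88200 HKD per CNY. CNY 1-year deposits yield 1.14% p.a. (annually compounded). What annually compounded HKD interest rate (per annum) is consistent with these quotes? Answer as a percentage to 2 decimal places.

7.18%

T = 1 year.
F/S = 0.882/0.8323 = 1.0597140 = (growth of HKD) / (growth of CNY).
CNY growth factor: (1 + 0.0114)^1 = 1.011400.
That pins the HKD growth at 1.0717947.
r = 1.0717947^(1/1) − 1 = 0.071795 → 7.18%.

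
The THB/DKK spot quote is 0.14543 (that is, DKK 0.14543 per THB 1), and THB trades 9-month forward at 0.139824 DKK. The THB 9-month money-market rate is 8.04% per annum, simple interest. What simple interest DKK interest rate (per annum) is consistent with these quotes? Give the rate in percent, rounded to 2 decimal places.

2.59%

T = 9/12 years.
By CIP, F/S equals the DKK-to-THB growth ratio: 0.139824/0.14543 = 0.9614522.
The THB side grows by 1 + 0.0804×9/12 = 1.060300.
That pins the DKK growth at 1.0194278.
r = (1.0194278 − 1)/(9/12) = 0.025904 → 2.59%.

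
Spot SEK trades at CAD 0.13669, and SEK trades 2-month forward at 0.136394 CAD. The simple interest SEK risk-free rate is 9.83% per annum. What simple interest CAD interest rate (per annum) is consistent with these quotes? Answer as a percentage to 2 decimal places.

8.51%

T = 2/12 years.
F/S = 0.136394/0.13669 = 0.9978345 = (growth of CAD) / (growth of SEK).
The SEK side grows by 1 + 0.0983×2/12 = 1.0163833.
That pins the CAD growth at 1.0141823.
(1.0141823 − 1)/T = 0.085094, i.e. 8.51%.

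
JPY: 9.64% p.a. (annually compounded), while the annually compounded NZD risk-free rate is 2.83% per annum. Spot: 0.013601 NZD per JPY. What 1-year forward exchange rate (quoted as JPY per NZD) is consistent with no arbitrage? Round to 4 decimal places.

T = 1 year.
NZD accumulates by (1 + 0.0283)^1 = 1.028300.
JPY accumulates by (1 + 0.0964)^1 = 1.096400.
So F = 0.013601 × 1.028300 / 1.096400 = 0.012756210 (NZD/JPY).
Quoted the other way: 1/0.012756210 = 78.3932 JPY per NZD.

78.3932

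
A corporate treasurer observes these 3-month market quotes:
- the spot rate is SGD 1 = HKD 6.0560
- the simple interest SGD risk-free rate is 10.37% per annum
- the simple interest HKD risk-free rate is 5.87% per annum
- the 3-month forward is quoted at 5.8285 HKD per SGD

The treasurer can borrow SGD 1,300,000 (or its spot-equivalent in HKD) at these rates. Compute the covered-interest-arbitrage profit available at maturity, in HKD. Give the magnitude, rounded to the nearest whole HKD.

HKD 214,848

T = 3/12 years.
Keep in SGD, deliver into the forward: 1,300,000·1.025925·5.8285 = HKD 7,773,485.02.
Swap to HKD now, deposit: 1,300,000·6.0560·1.014675 = HKD 7,988,333.34.
The quoted forward undervalues SGD, so borrow SGD, convert to HKD at spot, deposit the HKD at 5.87%, and buy SGD forward at 5.8285 to cover the loan.
Profit = 7,988,333.34 − 7,773,485.02 = HKD 214,848.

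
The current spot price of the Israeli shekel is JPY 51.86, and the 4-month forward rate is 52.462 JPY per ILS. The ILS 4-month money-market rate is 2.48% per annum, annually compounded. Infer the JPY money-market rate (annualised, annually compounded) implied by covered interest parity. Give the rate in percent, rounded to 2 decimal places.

T = 4/12 years.
CIP gives F = S · g_JPY/g_ILS, so g_JPY/g_ILS = 52.462/51.86 = 1.0116082.
ILS growth factor: (1 + 0.0248)^(4/12) = 1.0081993.
That pins the JPY growth at 1.0199027.
Annualise: 1.0199027^(12/4) − 1 = 0.060904 = 6.09%.

6.09%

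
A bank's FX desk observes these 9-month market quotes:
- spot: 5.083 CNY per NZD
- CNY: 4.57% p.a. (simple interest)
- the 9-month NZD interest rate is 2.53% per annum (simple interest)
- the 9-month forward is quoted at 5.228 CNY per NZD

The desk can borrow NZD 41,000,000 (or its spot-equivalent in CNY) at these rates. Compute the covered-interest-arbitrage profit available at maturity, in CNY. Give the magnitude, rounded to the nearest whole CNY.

CNY 2,869,240

T = 9/12 years.
Keep in NZD, deliver into the forward: 41,000,000·1.018975·5.228 = CNY 218,415,253.30.
Swap to CNY now, deposit: 41,000,000·5.083·1.034275 = CNY 215,546,012.83.
The quoted forward overvalues NZD, so borrow CNY, buy NZD at spot, deposit the NZD at 2.53%, and sell the proceeds forward at 5.228.
Arbitrage profit = |218,415,253.30 − 215,546,012.83| = CNY 2,869,240.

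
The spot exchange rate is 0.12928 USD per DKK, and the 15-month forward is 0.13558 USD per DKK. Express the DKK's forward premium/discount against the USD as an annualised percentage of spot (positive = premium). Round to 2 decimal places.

+3.90%

T = 15/12 years.
Period premium: (0.13558 − 0.12928)/0.12928 = 0.0487314.
Per annum: 0.0487314 / (15/12) = 0.038985 = 3.90%.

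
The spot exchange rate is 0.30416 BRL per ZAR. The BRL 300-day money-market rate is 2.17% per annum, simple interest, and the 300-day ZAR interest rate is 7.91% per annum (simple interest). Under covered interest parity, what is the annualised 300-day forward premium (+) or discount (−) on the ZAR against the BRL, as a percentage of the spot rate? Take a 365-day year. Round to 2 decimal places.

-5.39%

T = 300/365 years.
No-arbitrage forward: 0.30416 × 1.0178356 / 1.0650137 = 0.29068629 BRL/ZAR.
(F − S)/S ÷ T = (0.29068629 − 0.30416)/0.30416/(300/365) = -0.053896 → -5.39%.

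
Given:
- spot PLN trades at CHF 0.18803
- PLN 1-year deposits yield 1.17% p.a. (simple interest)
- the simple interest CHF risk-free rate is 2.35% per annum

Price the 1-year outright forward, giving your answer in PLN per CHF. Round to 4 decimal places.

T = 1 year.
CHF accumulates by 1 + 0.0235×1 = 1.023500.
Growth of 1 PLN over T: 1 + 0.0117×1 = 1.011700.
CIP: F = S · (grow CHF)/(grow PLN) = 0.18803 × 1.023500/1.011700 = 0.1902231 CHF per PLN.
Quoted the other way: 1/0.1902231 = 5.2570 PLN per CHF.

5.2570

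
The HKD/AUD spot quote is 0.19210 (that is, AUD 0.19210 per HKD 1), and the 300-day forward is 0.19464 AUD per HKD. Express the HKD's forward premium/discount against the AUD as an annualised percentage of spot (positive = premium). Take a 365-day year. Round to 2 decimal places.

+1.61%

T = 300/365 years.
Period premium: (0.19464 − 0.1921)/0.1921 = 0.0132223.
×(1/T) gives 1.61% p.a.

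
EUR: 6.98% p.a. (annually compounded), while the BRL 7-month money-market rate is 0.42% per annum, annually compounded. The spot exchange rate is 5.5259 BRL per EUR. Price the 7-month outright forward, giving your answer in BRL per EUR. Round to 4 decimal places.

5.3256

T = 7/12 years.
Growth of 1 BRL over T: (1 + 0.0042)^(7/12) = 1.0024479.
EUR accumulates by (1 + 0.0698)^(7/12) = 1.0401433.
CIP: F = S · (grow BRL)/(grow EUR) = 5.5259 × 1.0024479/1.0401433 = 5.325638 BRL per EUR.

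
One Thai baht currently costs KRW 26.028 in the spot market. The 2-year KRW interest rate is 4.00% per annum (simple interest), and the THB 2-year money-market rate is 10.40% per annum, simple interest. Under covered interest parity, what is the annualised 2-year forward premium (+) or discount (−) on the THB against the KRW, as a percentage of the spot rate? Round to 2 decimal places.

-5.30%

T = 2 years.
F = S · g_KRW/g_THB = 26.028 × 1.080000/1.208000 = 23.270066.
(F − S)/S ÷ T = (23.270066 − 26.028)/26.028/2 = -0.052980 → -5.30%.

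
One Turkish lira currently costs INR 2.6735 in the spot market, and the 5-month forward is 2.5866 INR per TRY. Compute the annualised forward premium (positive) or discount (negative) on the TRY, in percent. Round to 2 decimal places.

-7.80%

T = 5/12 years.
(F − S)/S = (2.5866 − 2.6735)/2.6735 = -0.0325042.
Per annum: -0.0325042 / (5/12) = -0.078010 = -7.80%.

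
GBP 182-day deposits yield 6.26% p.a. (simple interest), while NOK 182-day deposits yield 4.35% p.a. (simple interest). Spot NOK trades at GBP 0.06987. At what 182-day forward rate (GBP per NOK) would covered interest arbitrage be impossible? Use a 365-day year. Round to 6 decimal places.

0.070521

T = 182/365 years.
Growth of 1 GBP over T: 1 + 0.0626×182/365 = 1.0312142.
NOK accumulates by 1 + 0.0435×182/365 = 1.0216904.
Forward (GBP per NOK) = 0.06987 × 1.0312142 / 1.0216904 = 0.07052130.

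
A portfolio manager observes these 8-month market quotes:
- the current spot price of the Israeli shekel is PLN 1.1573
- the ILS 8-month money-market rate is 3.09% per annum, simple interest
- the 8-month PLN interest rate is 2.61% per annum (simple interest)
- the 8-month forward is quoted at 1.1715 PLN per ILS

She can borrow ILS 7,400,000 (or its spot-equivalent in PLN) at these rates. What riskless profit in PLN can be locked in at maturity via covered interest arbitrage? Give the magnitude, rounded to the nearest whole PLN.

PLN 134,650

T = 8/12 years.
Route A — deposit ILS, sell forward: 7,400,000 × 1.020600 × 1.1715 = PLN 8,847,683.46.
Route B — convert at spot, deposit PLN: 7,400,000 × 1.1573 × 1.017400 = PLN 8,713,033.95.
The quoted forward overvalues ILS, so borrow PLN, buy ILS at spot, deposit the ILS at 3.09%, and sell the proceeds forward at 1.1715.
Arbitrage profit = |8,847,683.46 − 8,713,033.95| = PLN 134,650.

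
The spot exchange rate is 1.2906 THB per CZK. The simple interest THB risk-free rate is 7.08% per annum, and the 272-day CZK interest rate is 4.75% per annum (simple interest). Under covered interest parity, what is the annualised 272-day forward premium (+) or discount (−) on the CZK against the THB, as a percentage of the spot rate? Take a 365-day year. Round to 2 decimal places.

T = 272/365 years.
F = S · g_THB/g_CZK = 1.2906 × 1.0527605/1.0353973 = 1.3122428.
Annualised premium = (F − S)/S × (1/T) = (1.3122428 − 1.2906)/1.2906 ÷ (272/365) = 2.25%.

+2.25%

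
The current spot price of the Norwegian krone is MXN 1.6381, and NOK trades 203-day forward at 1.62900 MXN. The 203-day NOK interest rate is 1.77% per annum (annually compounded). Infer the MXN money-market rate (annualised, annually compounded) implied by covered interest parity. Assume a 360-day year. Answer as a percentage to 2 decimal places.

0.77%

T = 203/360 years.
CIP gives F = S · g_MXN/g_NOK, so g_MXN/g_NOK = 1.629/1.6381 = 0.9944448.
NOK growth factor: (1 + 0.0177)^(203/360) = 1.0099426.
Hence g_MXN = 1.0043322.
Annualise: 1.0043322^(360/203) − 1 = 0.007696 = 0.77%.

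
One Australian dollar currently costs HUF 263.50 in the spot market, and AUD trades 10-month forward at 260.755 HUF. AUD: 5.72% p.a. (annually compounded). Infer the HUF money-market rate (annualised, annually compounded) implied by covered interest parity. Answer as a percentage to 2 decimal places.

4.40%

T = 10/12 years.
By CIP, F/S equals the HUF-to-AUD growth ratio: 260.755/263.5 = 0.9895825.
AUD growth factor: (1 + 0.0572)^(10/12) = 1.0474444.
That pins the HUF growth at 1.0365326.
r = 1.0365326^(12/10) − 1 = 0.043998 → 4.40%.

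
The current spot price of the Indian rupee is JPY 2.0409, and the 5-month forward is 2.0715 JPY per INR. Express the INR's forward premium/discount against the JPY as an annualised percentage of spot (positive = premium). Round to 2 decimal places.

T = 5/12 years.
(F − S)/S = (2.0715 − 2.0409)/2.0409 = 0.0149934.
Per annum: 0.0149934 / (5/12) = 0.035984 = 3.60%.

+3.60%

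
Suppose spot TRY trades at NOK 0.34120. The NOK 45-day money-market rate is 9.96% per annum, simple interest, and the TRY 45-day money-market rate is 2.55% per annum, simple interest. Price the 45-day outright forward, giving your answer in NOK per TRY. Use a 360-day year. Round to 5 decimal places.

0.34435

T = 45/360 years.
NOK growth factor: 1 + 0.0996×45/360 = 1.012450.
Growth of 1 TRY over T: 1 + 0.0255×45/360 = 1.0031875.
So F = 0.3412 × 1.012450 / 1.0031875 = 0.3443503 (NOK/TRY).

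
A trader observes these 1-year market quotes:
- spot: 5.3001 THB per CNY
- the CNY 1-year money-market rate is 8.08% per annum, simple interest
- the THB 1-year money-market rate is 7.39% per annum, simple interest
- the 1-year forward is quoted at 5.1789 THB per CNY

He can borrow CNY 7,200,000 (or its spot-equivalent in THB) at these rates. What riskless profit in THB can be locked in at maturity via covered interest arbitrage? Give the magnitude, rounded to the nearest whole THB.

T = 1 year.
Invest the CNY and cover forward: 7,200,000 × 1.080800 × 5.1789 = THB 40,300,956.86.
Convert at spot and invest in THB: 7,200,000 × 5.3001 × 1.073900 = THB 40,980,797.21.
The quoted forward undervalues CNY, so borrow CNY, convert to THB at spot, deposit the THB at 7.39%, and buy CNY forward at 5.1789 to cover the loan.
Profit = 40,980,797.21 − 40,300,956.86 = THB 679,840.

THB 679,840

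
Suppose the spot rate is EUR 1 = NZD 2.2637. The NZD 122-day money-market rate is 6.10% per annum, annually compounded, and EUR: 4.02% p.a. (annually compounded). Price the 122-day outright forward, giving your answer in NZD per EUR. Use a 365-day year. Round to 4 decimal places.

2.2787

T = 122/365 years.
Growth of 1 NZD over T: (1 + 0.0610)^(122/365) = 1.0199885.
EUR accumulates by (1 + 0.0402)^(122/365) = 1.0132608.
Forward (NZD per EUR) = 2.2637 × 1.0199885 / 1.0132608 = 2.278730.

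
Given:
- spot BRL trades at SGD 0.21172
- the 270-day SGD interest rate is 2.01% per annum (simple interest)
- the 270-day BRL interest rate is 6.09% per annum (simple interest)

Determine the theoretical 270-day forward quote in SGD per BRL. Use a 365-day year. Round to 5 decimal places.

0.20561

T = 270/365 years.
SGD growth factor: 1 + 0.0201×270/365 = 1.0148685.
BRL growth factor: 1 + 0.0609×270/365 = 1.0450493.
CIP: F = S · (grow SGD)/(grow BRL) = 0.21172 × 1.0148685/1.0450493 = 0.2056056 SGD per BRL.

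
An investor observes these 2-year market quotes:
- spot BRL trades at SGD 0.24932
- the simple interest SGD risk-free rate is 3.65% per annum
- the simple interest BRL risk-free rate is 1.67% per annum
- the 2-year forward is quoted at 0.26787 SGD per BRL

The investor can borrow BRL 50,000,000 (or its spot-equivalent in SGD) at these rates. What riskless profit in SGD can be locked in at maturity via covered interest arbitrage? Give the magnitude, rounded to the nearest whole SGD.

T = 2 years.
Invest the BRL and cover forward: 50,000,000 × 1.033400 × 0.26787 = SGD 13,840,842.90.
Convert at spot and invest in SGD: 50,000,000 × 0.24932 × 1.073000 = SGD 13,376,018.00.
The quoted forward overvalues BRL, so borrow SGD, buy BRL at spot, deposit the BRL at 1.67%, and sell the proceeds forward at 0.26787.
The gap between the two covered legs is SGD 464,825.

SGD 464,825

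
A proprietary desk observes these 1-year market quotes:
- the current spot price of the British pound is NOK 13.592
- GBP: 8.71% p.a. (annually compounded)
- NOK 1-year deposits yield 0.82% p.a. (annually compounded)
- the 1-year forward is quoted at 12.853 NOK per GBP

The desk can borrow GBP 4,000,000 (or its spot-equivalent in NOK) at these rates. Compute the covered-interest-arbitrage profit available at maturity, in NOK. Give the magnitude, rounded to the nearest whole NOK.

T = 1 year.
Keep in GBP, deliver into the forward: 4,000,000·1.087100·12.853 = NOK 55,889,985.20.
Swap to NOK now, deposit: 4,000,000·13.592·1.008200 = NOK 54,813,817.60.
The quoted forward overvalues GBP, so borrow NOK, buy GBP at spot, deposit the GBP at 8.71%, and sell the proceeds forward at 12.853.
Arbitrage profit = |55,889,985.20 − 54,813,817.60| = NOK 1,076,168.

NOK 1,076,168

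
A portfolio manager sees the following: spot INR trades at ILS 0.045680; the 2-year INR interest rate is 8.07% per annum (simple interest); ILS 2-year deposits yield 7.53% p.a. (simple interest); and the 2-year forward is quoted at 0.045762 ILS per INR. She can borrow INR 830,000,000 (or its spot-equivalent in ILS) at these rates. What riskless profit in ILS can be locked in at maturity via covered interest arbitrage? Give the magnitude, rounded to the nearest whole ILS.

T = 2 years.
Keep in INR, deliver into the forward: 830,000,000·1.161400·0.045762 = ILS 44,112,829.04.
Swap to ILS now, deposit: 830,000,000·0.045680·1.150600 = ILS 43,624,308.64.
The quoted forward overvalues INR, so borrow ILS, buy INR at spot, deposit the INR at 8.07%, and sell the proceeds forward at 0.045762.
Arbitrage profit = |44,112,829.04 − 43,624,308.64| = ILS 488,520.

ILS 488,520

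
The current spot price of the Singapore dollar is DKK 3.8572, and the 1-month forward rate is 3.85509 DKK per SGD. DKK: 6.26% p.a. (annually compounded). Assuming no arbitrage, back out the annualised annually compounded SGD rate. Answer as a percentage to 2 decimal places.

T = 1/12 years.
CIP gives F = S · g_DKK/g_SGD, so g_DKK/g_SGD = 3.85509/3.8572 = 0.9994530.
DKK growth factor: (1 + 0.0626)^(1/12) = 1.0050727.
That pins the SGD growth at 1.0056228.
Annualise: 1.0056228^(12/1) − 1 = 0.069600 = 6.96%.

6.96%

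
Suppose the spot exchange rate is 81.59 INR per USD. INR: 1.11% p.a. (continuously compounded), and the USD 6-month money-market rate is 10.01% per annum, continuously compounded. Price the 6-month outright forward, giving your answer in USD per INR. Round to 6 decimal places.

0.012814

T = 6/12 years.
Growth of 1 INR over T: e^(0.0111×6/12) = 1.0055654.
USD growth factor: e^(0.1001×6/12) = 1.0513237.
CIP: F = S · (grow INR)/(grow USD) = 81.59 × 1.0055654/1.0513237 = 78.03884 INR per USD.
Invert for USD per INR: 1 / 78.03884 = 0.012814.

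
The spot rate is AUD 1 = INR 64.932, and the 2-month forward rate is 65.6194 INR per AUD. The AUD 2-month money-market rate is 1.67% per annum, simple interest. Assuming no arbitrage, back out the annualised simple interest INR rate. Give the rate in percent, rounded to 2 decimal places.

T = 2/12 years.
F/S = 65.6194/64.932 = 1.0105865 = (growth of INR) / (growth of AUD).
The AUD side grows by 1 + 0.0167×2/12 = 1.0027833.
So the INR growth factor = 1.0133993.
(1.0133993 − 1)/T = 0.080396, i.e. 8.04%.

8.04%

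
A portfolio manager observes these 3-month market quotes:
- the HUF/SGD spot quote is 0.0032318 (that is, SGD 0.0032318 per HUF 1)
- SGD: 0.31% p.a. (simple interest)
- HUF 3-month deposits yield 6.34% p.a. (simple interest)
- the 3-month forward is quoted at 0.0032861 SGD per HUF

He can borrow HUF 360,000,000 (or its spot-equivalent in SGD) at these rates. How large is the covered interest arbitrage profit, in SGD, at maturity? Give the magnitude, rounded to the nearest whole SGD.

T = 3/12 years.
Invest the HUF and cover forward: 360,000,000 × 1.015850 × 0.0032861 = SGD 1,201,746.49.
Convert at spot and invest in SGD: 360,000,000 × 0.0032318 × 1.000775 = SGD 1,164,349.67.
The quoted forward overvalues HUF, so borrow SGD, buy HUF at spot, deposit the HUF at 6.34%, and sell the proceeds forward at 0.0032861.
Profit = 1,201,746.49 − 1,164,349.67 = SGD 37,397.

SGD 37,397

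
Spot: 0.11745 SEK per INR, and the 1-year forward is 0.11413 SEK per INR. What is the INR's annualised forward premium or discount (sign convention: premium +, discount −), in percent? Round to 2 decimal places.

T = 1 year.
(F − S)/S = (0.11413 − 0.11745)/0.11745 = -0.0282673.
Annualise by dividing by T: -0.0282673 / 1 = -0.028267 → -2.83%.

-2.83%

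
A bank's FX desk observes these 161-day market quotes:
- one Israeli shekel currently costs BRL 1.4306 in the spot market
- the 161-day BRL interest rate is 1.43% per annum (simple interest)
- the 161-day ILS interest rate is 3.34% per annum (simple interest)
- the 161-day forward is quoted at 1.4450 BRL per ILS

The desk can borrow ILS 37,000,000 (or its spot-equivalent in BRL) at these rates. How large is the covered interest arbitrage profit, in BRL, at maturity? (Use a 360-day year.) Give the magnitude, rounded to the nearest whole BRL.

T = 161/360 years.
Invest the ILS and cover forward: 37,000,000 × 1.0149372222 × 1.4450 = BRL 54,263,618.58.
Convert at spot and invest in BRL: 37,000,000 × 1.4306 × 1.0063952778 = BRL 53,270,716.12.
The quoted forward overvalues ILS, so borrow BRL, buy ILS at spot, deposit the ILS at 3.34%, and sell the proceeds forward at 1.4450.
Arbitrage profit = |54,263,618.58 − 53,270,716.12| = BRL 992,902.

BRL 992,902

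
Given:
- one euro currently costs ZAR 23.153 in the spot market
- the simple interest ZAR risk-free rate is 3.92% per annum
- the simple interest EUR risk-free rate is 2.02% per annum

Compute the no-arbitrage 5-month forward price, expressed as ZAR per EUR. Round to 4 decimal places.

T = 5/12 years.
ZAR accumulates by 1 + 0.0392×5/12 = 1.01633333.
EUR growth factor: 1 + 0.0202×5/12 = 1.00841667.
Forward (ZAR per EUR) = 23.153 × 1.01633333 / 1.00841667 = 23.334765.

23.3348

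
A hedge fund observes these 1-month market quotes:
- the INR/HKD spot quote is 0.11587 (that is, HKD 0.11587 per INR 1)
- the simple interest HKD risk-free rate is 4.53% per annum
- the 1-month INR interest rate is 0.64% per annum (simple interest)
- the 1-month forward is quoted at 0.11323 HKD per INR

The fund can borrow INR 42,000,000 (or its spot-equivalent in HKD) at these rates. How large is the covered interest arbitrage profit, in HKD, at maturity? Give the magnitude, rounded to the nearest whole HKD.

HKD 126,715

T = 1/12 years.
Keep in INR, deliver into the forward: 42,000,000·1.000533333·0.11323 = HKD 4,758,196.35.
Swap to HKD now, deposit: 42,000,000·0.11587·1.003775 = HKD 4,884,911.19.
The quoted forward undervalues INR, so borrow INR, convert to HKD at spot, deposit the HKD at 4.53%, and buy INR forward at 0.11323 to cover the loan.
The gap between the two covered legs is HKD 126,715.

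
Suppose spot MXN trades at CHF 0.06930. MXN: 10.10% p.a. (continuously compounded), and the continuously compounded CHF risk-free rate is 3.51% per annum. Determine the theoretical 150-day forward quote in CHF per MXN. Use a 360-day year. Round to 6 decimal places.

0.067423

T = 150/360 years.
CHF accumulates by e^(0.0351×150/360) = 1.0147325.
MXN growth factor: e^(0.1010×150/360) = 1.0429814.
CIP: F = S · (grow CHF)/(grow MXN) = 0.0693 × 1.0147325/1.0429814 = 0.06742303 CHF per MXN.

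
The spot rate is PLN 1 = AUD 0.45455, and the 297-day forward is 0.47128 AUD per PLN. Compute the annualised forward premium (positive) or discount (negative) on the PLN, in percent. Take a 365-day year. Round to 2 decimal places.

T = 297/365 years.
Period premium: (0.47128 − 0.45455)/0.45455 = 0.0368056.
Annualise by dividing by T: 0.0368056 / (297/365) = 0.045232 → 4.52%.

+4.52%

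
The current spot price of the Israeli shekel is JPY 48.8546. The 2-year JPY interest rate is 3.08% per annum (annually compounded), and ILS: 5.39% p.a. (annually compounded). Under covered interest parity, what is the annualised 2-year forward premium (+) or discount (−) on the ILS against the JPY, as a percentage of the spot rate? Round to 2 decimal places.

T = 2 years.
F = S · g_JPY/g_ILS = 48.8546 × 1.0625486/1.1107052 = 46.7364219.
(F − S)/S ÷ T = (46.7364219 − 48.8546)/48.8546/2 = -0.021678 → -2.17%.

-2.17%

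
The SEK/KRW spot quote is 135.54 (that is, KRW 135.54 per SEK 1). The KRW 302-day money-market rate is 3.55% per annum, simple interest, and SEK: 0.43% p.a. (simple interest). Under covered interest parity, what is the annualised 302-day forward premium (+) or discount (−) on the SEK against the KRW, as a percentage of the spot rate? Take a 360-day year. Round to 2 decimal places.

T = 302/360 years.
No-arbitrage forward: 135.54 × 1.0297806 / 1.0036072 = 139.07479 KRW/SEK.
Annualised premium = (F − S)/S × (1/T) = (139.07479 − 135.54)/135.54 ÷ (302/360) = 3.11%.

+3.11%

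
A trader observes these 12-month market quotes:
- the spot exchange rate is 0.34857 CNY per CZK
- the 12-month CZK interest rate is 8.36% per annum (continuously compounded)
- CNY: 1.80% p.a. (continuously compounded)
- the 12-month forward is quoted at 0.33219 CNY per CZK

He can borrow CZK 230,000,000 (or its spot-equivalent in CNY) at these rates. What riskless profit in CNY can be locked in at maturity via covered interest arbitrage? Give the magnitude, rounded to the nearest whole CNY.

T = 1 year.
Route A — deposit CZK, sell forward: 230,000,000 × 1.0871939293 × 0.33219 = CNY 83,065,638.82.
Route B — convert at spot, deposit CNY: 230,000,000 × 0.34857 × 1.0181629764 = CNY 81,627,245.80.
The quoted forward overvalues CZK, so borrow CNY, buy CZK at spot, deposit the CZK at 8.36%, and sell the proceeds forward at 0.33219.
Profit = 83,065,638.82 − 81,627,245.80 = CNY 1,438,393.

CNY 1,438,393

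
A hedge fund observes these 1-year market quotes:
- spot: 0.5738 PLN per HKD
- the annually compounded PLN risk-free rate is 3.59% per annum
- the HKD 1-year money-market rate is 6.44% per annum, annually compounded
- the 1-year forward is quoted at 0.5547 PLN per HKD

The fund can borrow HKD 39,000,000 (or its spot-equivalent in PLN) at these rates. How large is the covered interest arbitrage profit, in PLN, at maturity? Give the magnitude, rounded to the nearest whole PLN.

PLN 155,093

T = 1 year.
Route A — deposit HKD, sell forward: 39,000,000 × 1.064400 × 0.5547 = PLN 23,026,484.52.
Route B — convert at spot, deposit PLN: 39,000,000 × 0.5738 × 1.035900 = PLN 23,181,577.38.
The quoted forward undervalues HKD, so borrow HKD, convert to PLN at spot, deposit the PLN at 3.59%, and buy HKD forward at 0.5547 to cover the loan.
The gap between the two covered legs is PLN 155,093.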